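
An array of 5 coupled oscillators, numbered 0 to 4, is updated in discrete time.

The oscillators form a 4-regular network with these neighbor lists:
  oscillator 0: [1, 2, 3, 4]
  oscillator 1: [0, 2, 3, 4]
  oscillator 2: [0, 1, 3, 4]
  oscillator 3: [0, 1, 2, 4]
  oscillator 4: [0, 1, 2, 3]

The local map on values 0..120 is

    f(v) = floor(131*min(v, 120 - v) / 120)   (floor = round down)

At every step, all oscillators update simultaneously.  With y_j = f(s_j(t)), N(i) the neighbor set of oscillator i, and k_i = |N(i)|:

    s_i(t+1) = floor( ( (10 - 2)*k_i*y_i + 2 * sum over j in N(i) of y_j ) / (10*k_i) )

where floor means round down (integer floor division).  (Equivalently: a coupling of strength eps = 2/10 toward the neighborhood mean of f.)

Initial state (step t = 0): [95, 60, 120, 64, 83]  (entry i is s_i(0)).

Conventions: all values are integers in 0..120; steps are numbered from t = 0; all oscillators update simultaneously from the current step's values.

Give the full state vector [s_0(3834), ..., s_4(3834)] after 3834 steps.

Answer: [62, 62, 62, 62, 62]
Key observation: The state at step 12, [62, 62, 62, 62, 62], reappears at step 14: the system is in a cycle of period 2 from step 12 on.  Therefore the state at step 3834 equals the state at step 12 + ((3834 - 12) mod 2) = 12, which is [62, 62, 62, 62, 62].

Derivation:
t=0: [95, 60, 120, 64, 83]
t=1: [29, 58, 9, 55, 39]
t=2: [33, 57, 17, 55, 41]
t=3: [38, 57, 24, 56, 44]
t=4: [42, 58, 31, 57, 47]
t=5: [46, 59, 37, 59, 50]
t=6: [51, 61, 43, 61, 54]
t=7: [55, 62, 48, 62, 57]
t=8: [60, 62, 54, 62, 61]
t=9: [64, 62, 59, 62, 63]
t=10: [61, 62, 63, 62, 62]
t=11: [63, 63, 62, 63, 63]
t=12: [62, 62, 62, 62, 62]
t=13: [63, 63, 63, 63, 63]
t=14: [62, 62, 62, 62, 62]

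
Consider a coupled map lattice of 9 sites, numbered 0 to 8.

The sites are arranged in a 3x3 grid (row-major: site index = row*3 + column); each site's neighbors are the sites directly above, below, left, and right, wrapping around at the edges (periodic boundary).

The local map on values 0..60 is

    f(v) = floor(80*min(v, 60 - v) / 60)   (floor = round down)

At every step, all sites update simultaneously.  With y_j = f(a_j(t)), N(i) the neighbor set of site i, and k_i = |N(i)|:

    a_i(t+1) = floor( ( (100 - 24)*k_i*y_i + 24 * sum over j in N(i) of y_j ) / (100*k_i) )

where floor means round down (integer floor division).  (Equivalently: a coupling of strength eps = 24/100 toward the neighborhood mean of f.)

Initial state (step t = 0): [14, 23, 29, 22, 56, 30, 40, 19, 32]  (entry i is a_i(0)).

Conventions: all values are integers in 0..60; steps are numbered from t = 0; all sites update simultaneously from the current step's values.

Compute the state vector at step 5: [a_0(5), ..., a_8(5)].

Answer: [39, 37, 39, 37, 33, 37, 38, 37, 39]

Derivation:
t=0: [14, 23, 29, 22, 56, 30, 40, 19, 32]
t=1: [21, 27, 36, 27, 11, 36, 26, 24, 35]
t=2: [29, 33, 32, 33, 18, 31, 33, 31, 32]
t=3: [37, 35, 37, 35, 27, 36, 36, 36, 37]
t=4: [30, 32, 30, 32, 35, 32, 31, 32, 30]
t=5: [39, 37, 39, 37, 33, 37, 38, 37, 39]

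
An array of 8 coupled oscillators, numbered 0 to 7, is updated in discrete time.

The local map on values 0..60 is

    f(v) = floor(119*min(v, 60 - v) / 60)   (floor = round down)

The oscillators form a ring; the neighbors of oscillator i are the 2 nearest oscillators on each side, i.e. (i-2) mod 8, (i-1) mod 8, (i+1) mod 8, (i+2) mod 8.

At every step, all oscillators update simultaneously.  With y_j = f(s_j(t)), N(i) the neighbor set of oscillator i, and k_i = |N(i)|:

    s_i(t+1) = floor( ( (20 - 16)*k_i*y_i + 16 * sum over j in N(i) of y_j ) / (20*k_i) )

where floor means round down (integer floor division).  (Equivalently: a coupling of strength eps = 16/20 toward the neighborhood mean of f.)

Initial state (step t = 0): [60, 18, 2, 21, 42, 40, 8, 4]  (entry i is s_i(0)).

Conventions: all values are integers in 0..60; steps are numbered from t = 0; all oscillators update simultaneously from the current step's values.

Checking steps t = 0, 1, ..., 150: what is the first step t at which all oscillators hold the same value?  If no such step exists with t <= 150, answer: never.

Answer: 14
Key observation: Synchronization is absorbing here: once all oscillators are equal they stay equal, and step 14 is the first all-equal step.

Derivation:
t=0: [60, 18, 2, 21, 42, 40, 8, 4]  (not all equal)
t=1: [12, 17, 22, 30, 26, 27, 19, 19]  (not all equal)
t=2: [34, 39, 41, 47, 48, 47, 40, 36]  (not all equal)
t=3: [43, 40, 35, 30, 29, 31, 37, 40]  (not all equal)
t=4: [41, 43, 47, 52, 53, 51, 46, 42]  (not all equal)
t=5: [31, 29, 24, 20, 19, 21, 25, 29]  (not all equal)
t=6: [53, 51, 47, 44, 42, 44, 48, 52]  (not all equal)
t=7: [18, 20, 24, 27, 29, 27, 23, 19]  (not all equal)
t=8: [40, 42, 46, 49, 51, 49, 45, 41]  (not all equal)
t=9: [33, 31, 27, 24, 23, 25, 28, 32]  (not all equal)
t=10: [54, 53, 51, 50, 49, 50, 51, 53]  (not all equal)
t=11: [14, 14, 16, 17, 18, 17, 16, 14]  (not all equal)
t=12: [28, 29, 30, 31, 32, 31, 30, 29]  (not all equal)
t=13: [57, 57, 56, 57, 57, 57, 56, 57]  (not all equal)
t=14: [5, 5, 5, 5, 5, 5, 5, 5]  (all equal)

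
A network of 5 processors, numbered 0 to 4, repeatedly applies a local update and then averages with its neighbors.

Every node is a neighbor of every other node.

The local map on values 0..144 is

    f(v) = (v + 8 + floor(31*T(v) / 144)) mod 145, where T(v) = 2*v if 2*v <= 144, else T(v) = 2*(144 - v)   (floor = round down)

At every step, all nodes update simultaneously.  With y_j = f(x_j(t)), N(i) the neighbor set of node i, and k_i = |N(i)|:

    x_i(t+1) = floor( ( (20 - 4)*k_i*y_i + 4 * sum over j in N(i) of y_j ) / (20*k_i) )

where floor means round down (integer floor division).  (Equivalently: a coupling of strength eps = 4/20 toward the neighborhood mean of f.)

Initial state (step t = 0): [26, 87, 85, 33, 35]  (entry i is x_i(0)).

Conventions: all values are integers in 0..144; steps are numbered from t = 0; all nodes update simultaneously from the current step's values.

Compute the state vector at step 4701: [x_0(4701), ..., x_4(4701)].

Answer: [115, 19, 19, 115, 115]
Key observation: The state at step 14, [12, 102, 102, 12, 12], reappears at step 21: the system is in a cycle of period 7 from step 14 on.  Therefore the state at step 4701 equals the state at step 14 + ((4701 - 14) mod 7) = 18, which is [115, 19, 19, 115, 115].

Derivation:
t=0: [26, 87, 85, 33, 35]
t=1: [53, 109, 108, 61, 63]
t=2: [89, 125, 125, 98, 100]
t=3: [122, 138, 138, 126, 127]
t=4: [125, 23, 23, 127, 127]
t=5: [131, 55, 55, 131, 131]
t=6: [138, 94, 94, 138, 138]
t=7: [15, 105, 105, 15, 15]
t=8: [39, 114, 114, 39, 39]
t=9: [70, 123, 123, 70, 70]
t=10: [111, 135, 135, 111, 111]
t=11: [119, 20, 20, 119, 119]
t=12: [126, 51, 51, 126, 126]
t=13: [134, 89, 89, 134, 134]
t=14: [12, 102, 102, 12, 12]
t=15: [35, 112, 112, 35, 35]
t=16: [65, 121, 121, 65, 65]
t=17: [103, 132, 132, 103, 103]
t=18: [115, 19, 19, 115, 115]
t=19: [125, 50, 50, 125, 125]
t=20: [134, 88, 88, 134, 134]
t=21: [12, 102, 102, 12, 12]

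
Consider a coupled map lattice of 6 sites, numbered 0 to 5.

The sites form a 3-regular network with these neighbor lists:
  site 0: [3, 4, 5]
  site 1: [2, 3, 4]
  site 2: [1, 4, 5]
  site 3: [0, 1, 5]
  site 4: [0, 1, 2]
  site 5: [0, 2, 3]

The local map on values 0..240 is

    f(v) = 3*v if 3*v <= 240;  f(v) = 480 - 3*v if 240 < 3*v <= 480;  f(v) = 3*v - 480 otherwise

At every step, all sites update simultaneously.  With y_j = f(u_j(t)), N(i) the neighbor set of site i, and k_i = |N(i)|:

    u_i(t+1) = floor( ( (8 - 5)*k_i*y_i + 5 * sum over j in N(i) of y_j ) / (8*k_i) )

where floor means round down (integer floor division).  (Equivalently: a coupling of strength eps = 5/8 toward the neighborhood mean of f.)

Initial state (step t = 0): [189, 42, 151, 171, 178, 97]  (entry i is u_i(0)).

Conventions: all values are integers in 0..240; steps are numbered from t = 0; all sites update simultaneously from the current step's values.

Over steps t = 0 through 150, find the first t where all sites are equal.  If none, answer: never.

Answer: 18
Key observation: Synchronization is absorbing here: once all sites are equal they stay equal, and step 18 is the first all-equal step.

Derivation:
t=0: [189, 42, 151, 171, 178, 97]  (not all equal)
t=1: [90, 71, 87, 96, 70, 101]  (not all equal)
t=2: [199, 209, 207, 197, 212, 195]  (not all equal)
t=3: [121, 140, 137, 118, 142, 116]  (not all equal)
t=4: [108, 74, 77, 111, 71, 114]  (not all equal)
t=5: [162, 206, 206, 162, 206, 163]  (not all equal)
t=6: [34, 110, 111, 34, 110, 34]  (not all equal)
t=7: [112, 139, 138, 112, 139, 111]  (not all equal)
t=8: [127, 80, 81, 127, 80, 128]  (not all equal)
t=9: [127, 210, 208, 127, 210, 126]  (not all equal)
t=10: [110, 138, 137, 110, 138, 109]  (not all equal)
t=11: [133, 84, 85, 133, 84, 134]  (not all equal)
t=12: [111, 196, 195, 111, 196, 109]  (not all equal)
t=13: [140, 115, 116, 140, 115, 140]  (not all equal)
t=14: [75, 118, 118, 75, 118, 75]  (not all equal)
t=15: [204, 146, 146, 204, 146, 204]  (not all equal)
t=16: [113, 60, 60, 113, 60, 113]  (not all equal)
t=17: [149, 171, 171, 149, 171, 149]  (not all equal)
t=18: [33, 33, 33, 33, 33, 33]  (all equal)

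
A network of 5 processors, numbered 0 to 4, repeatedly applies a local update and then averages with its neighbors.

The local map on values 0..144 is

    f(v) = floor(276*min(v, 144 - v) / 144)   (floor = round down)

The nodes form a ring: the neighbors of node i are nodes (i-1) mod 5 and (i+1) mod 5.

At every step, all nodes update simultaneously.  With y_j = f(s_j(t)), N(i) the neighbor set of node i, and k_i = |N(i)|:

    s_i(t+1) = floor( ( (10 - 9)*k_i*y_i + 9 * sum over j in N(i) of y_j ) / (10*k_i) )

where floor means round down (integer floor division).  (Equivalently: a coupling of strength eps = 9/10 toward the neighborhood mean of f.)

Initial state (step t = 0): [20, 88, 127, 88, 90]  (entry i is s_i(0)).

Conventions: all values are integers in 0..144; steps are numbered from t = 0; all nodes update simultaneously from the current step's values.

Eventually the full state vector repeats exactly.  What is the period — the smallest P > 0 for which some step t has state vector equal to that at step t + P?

Simulating step by step:
t=0: [20, 88, 127, 88, 90]
t=1: [98, 42, 99, 71, 75]
t=2: [104, 86, 105, 111, 114]
t=3: [83, 78, 85, 65, 68]
t=4: [126, 115, 123, 121, 121]
t=5: [47, 38, 48, 42, 39]
t=6: [74, 89, 77, 82, 83]
t=7: [112, 128, 113, 121, 125]
t=8: [35, 57, 39, 47, 50]
t=9: [98, 74, 96, 85, 80]
t=10: [124, 94, 120, 107, 102]
t=11: [82, 47, 78, 63, 56]
t=12: [100, 118, 107, 116, 117]
t=13: [53, 74, 52, 59, 66]
t=14: [127, 103, 121, 112, 108]
t=15: [69, 42, 66, 56, 48]
t=16: [90, 124, 96, 108, 116]
t=17: [51, 91, 57, 72, 82]
t=18: [108, 102, 118, 115, 117]
t=19: [65, 61, 65, 50, 60]
t=20: [116, 123, 107, 117, 110]
t=21: [52, 59, 47, 65, 53]
t=22: [106, 96, 115, 98, 110]
t=23: [77, 66, 86, 62, 78]
t=24: [126, 120, 120, 118, 123]
t=25: [42, 40, 47, 43, 41]
t=26: [77, 84, 80, 83, 80]
t=27: [119, 124, 116, 121, 122]
t=28: [40, 48, 42, 47, 45]
t=29: [87, 79, 89, 83, 83]
t=30: [118, 108, 118, 111, 112]
t=31: [63, 51, 64, 55, 56]
t=32: [103, 118, 103, 113, 111]
t=33: [58, 75, 56, 69, 67]
t=34: [128, 111, 129, 118, 122]
t=35: [50, 32, 53, 36, 39]
t=36: [70, 94, 68, 85, 81]
t=37: [110, 128, 106, 123, 123]
t=38: [38, 64, 38, 54, 51]
t=39: [105, 77, 108, 86, 88]
t=40: [113, 77, 114, 90, 93]
t=41: [107, 65, 109, 79, 82]
t=42: [115, 74, 118, 95, 99]
t=43: [104, 60, 107, 70, 75]
t=44: [118, 77, 119, 104, 107]
t=45: [94, 56, 96, 60, 63]
t=46: [111, 94, 109, 106, 106]
t=47: [81, 68, 81, 69, 67]
t=48: [128, 121, 129, 124, 126]
t=49: [38, 30, 39, 31, 34]
t=50: [62, 71, 59, 68, 65]
t=51: [128, 117, 131, 119, 124]
t=52: [43, 29, 46, 32, 38]
t=53: [65, 82, 61, 78, 71]
t=54: [126, 119, 121, 126, 126]
t=55: [39, 39, 40, 38, 34]
t=56: [69, 74, 73, 70, 72]
t=57: [135, 134, 134, 136, 133]
t=58: [19, 18, 17, 19, 16]
t=59: [32, 34, 34, 31, 35]
t=60: [65, 63, 62, 65, 60]
t=61: [118, 120, 121, 117, 123]
t=62: [43, 46, 48, 42, 49]
t=63: [89, 87, 84, 91, 82]
t=64: [112, 109, 106, 114, 104]
t=65: [70, 66, 63, 72, 60]
t=66: [121, 126, 130, 119, 133]
t=67: [29, 34, 39, 25, 43]
t=68: [71, 64, 57, 74, 54]
t=69: [114, 122, 126, 108, 131]
t=70: [35, 45, 53, 33, 59]
t=71: [96, 84, 77, 102, 69]
t=72: [120, 110, 100, 125, 90]
t=73: [80, 65, 53, 87, 47]
t=74: [108, 112, 114, 96, 112]
t=75: [61, 62, 74, 62, 78]
t=76: [121, 124, 119, 128, 117]
t=77: [44, 44, 35, 47, 38]
t=78: [78, 76, 85, 71, 85]
t=79: [121, 120, 131, 115, 129]
t=80: [37, 35, 47, 28, 47]
t=81: [77, 78, 63, 86, 64]
t=82: [124, 124, 118, 120, 119]
t=83: [42, 42, 42, 47, 42]
t=84: [80, 80, 84, 81, 84]
t=85: [118, 118, 120, 115, 120]
t=86: [47, 47, 51, 46, 51]
t=87: [93, 93, 89, 96, 89]
t=88: [100, 100, 95, 103, 95]
t=89: [88, 88, 82, 91, 82]
t=90: [111, 111, 105, 116, 105]
t=91: [67, 67, 59, 71, 59]
t=92: [121, 121, 130, 115, 130]
t=93: [35, 35, 47, 28, 47]
t=94: [77, 77, 63, 86, 63]
t=95: [124, 124, 119, 119, 119]
t=96: [42, 42, 42, 47, 42]

Answer: 13
Key observation: The state at step 83, [42, 42, 42, 47, 42], reappears at step 96 — and no state repeats earlier — so the cycle the system enters has period 13.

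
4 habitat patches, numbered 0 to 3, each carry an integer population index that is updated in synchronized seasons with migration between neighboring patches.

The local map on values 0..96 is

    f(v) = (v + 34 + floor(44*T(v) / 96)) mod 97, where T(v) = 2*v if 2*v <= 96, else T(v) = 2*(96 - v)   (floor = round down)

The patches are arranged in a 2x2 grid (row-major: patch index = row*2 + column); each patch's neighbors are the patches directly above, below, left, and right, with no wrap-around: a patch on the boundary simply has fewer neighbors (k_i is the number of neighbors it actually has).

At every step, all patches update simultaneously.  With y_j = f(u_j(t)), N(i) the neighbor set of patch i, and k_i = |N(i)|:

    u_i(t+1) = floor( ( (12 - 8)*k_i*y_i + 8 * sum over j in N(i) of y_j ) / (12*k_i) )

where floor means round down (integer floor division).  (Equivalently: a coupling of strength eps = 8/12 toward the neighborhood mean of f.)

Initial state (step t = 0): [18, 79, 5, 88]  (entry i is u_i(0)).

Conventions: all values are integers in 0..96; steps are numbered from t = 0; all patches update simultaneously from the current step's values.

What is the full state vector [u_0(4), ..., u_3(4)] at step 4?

Simulating step by step:
t=0: [18, 79, 5, 88]
t=1: [47, 43, 47, 35]
t=2: [24, 16, 19, 16]
t=3: [71, 69, 71, 66]
t=4: [30, 30, 30, 30]

Answer: [30, 30, 30, 30]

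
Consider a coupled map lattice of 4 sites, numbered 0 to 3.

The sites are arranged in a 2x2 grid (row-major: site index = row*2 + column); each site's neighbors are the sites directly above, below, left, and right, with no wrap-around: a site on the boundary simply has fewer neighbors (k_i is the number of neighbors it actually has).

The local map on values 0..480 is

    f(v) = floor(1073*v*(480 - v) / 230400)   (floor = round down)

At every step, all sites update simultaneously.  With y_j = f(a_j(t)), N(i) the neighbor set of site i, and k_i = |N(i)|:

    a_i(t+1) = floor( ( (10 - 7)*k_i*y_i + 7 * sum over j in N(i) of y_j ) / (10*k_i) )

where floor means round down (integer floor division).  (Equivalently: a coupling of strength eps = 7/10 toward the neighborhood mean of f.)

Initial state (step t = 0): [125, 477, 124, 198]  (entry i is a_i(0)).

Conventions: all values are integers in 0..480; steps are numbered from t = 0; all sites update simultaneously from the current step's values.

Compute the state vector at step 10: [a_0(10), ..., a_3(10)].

Simulating step by step:
t=0: [125, 477, 124, 198]
t=1: [135, 164, 224, 151]
t=2: [242, 228, 236, 247]
t=3: [267, 267, 268, 267]
t=4: [264, 264, 264, 264]
t=5: [265, 265, 265, 265]
t=6: [265, 265, 265, 265]
t=7: [265, 265, 265, 265]
t=8: [265, 265, 265, 265]
t=9: [265, 265, 265, 265]
t=10: [265, 265, 265, 265]

Answer: [265, 265, 265, 265]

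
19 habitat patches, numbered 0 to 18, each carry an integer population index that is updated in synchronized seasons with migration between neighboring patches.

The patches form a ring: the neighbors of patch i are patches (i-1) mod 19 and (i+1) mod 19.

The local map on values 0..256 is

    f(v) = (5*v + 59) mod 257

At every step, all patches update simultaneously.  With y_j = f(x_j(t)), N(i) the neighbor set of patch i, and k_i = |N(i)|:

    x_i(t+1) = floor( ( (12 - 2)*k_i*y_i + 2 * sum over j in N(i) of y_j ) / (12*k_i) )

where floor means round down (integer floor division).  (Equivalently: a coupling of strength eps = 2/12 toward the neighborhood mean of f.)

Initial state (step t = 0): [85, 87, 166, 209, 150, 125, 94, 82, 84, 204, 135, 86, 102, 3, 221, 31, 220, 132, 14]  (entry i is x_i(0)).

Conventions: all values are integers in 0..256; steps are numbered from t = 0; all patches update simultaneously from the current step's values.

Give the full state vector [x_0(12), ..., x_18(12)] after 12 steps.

Answer: [178, 101, 217, 239, 215, 179, 93, 68, 162, 166, 45, 214, 220, 60, 98, 64, 51, 131, 205]

Derivation:
t=0: [85, 87, 166, 209, 150, 125, 94, 82, 84, 204, 135, 86, 102, 3, 221, 31, 220, 132, 14]
t=1: [219, 226, 124, 76, 52, 146, 44, 196, 206, 79, 206, 216, 71, 77, 137, 200, 144, 192, 143]
t=2: [118, 158, 166, 170, 68, 22, 20, 16, 68, 174, 76, 110, 155, 188, 209, 45, 29, 207, 33]
t=3: [137, 86, 116, 136, 143, 165, 158, 140, 143, 158, 172, 99, 79, 201, 84, 45, 177, 90, 203]
t=4: [214, 222, 142, 198, 30, 100, 94, 210, 29, 77, 133, 62, 170, 64, 190, 55, 167, 228, 78]
t=5: [111, 147, 226, 56, 179, 56, 23, 85, 192, 190, 199, 122, 134, 133, 214, 94, 123, 168, 182]
t=6: [101, 40, 142, 97, 166, 98, 170, 224, 245, 221, 54, 149, 209, 201, 102, 34, 145, 136, 184]
t=7: [59, 27, 215, 56, 103, 50, 130, 158, 237, 140, 74, 39, 69, 40, 67, 196, 48, 205, 196]
t=8: [97, 178, 111, 82, 61, 64, 173, 99, 206, 236, 184, 238, 143, 25, 115, 24, 40, 51, 21]
t=9: [53, 159, 115, 193, 117, 123, 141, 51, 71, 198, 209, 201, 36, 163, 130, 159, 21, 61, 143]
t=10: [63, 84, 128, 231, 142, 165, 226, 81, 137, 36, 68, 56, 210, 122, 178, 99, 152, 103, 17]
t=11: [128, 210, 188, 191, 237, 128, 160, 205, 228, 230, 145, 86, 87, 150, 164, 52, 48, 66, 134]
t=12: [178, 101, 217, 239, 215, 179, 93, 68, 162, 166, 45, 214, 220, 60, 98, 64, 51, 131, 205]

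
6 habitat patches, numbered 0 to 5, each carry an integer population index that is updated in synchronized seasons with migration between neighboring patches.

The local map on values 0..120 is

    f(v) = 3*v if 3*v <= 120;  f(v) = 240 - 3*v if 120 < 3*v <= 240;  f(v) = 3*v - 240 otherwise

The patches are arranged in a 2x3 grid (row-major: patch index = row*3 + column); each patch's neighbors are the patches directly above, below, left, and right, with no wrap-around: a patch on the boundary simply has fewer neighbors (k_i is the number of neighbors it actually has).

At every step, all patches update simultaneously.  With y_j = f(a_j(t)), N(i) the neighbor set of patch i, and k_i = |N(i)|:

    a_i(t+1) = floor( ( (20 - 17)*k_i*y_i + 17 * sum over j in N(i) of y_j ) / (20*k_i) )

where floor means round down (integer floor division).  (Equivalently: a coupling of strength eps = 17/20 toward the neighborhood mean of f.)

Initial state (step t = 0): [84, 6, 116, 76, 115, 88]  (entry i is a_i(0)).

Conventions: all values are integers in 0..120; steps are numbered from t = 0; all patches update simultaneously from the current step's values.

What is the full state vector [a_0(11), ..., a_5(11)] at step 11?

Simulating step by step:
t=0: [84, 6, 116, 76, 115, 88]
t=1: [14, 66, 34, 51, 31, 94]
t=2: [61, 73, 51, 70, 62, 89]
t=3: [30, 59, 33, 51, 30, 63]
t=4: [77, 88, 63, 89, 70, 87]
t=5: [23, 29, 26, 20, 24, 37]
t=6: [72, 75, 95, 68, 83, 80]
t=7: [25, 24, 13, 19, 15, 22]
t=8: [66, 55, 64, 59, 62, 45]
t=9: [64, 52, 83, 50, 76, 59]
t=10: [81, 32, 63, 39, 68, 18]
t=11: [90, 39, 71, 34, 81, 45]

Answer: [90, 39, 71, 34, 81, 45]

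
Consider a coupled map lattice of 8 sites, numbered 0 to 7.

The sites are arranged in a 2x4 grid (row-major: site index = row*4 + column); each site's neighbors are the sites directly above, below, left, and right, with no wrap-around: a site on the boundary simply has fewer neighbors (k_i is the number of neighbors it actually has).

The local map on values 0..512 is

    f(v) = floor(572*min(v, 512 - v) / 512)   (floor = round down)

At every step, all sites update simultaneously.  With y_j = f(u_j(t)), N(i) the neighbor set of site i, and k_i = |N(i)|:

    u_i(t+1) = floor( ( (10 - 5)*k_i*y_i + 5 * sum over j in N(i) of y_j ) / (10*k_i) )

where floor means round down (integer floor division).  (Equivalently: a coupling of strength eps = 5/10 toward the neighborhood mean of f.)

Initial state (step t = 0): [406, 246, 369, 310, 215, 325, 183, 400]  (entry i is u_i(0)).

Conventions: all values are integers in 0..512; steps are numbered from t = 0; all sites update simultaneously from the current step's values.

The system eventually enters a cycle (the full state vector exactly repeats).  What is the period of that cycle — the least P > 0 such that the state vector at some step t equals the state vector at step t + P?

Answer: 4
Key observation: The state at step 26, [284, 284, 284, 284, 284, 284, 284, 284], reappears at step 30 — and no state repeats earlier — so the cycle the system enters has period 4.

Derivation:
t=0: [406, 246, 369, 310, 215, 325, 183, 400]
t=1: [187, 217, 196, 183, 201, 223, 184, 169]
t=2: [220, 233, 217, 203, 226, 236, 211, 196]
t=3: [250, 255, 241, 228, 253, 256, 238, 224]
t=4: [281, 281, 268, 256, 282, 281, 266, 254]
t=5: [257, 260, 272, 281, 257, 260, 272, 281]
t=6: [283, 279, 268, 260, 283, 279, 268, 260]
t=7: [256, 261, 271, 278, 256, 261, 271, 278]
t=8: [284, 279, 269, 263, 284, 279, 269, 263]
t=9: [255, 260, 270, 276, 255, 260, 270, 276]
t=10: [283, 279, 270, 264, 283, 279, 270, 264]
t=11: [256, 260, 269, 275, 256, 260, 269, 275]
t=12: [284, 280, 271, 265, 284, 280, 271, 265]
t=13: [255, 259, 268, 273, 255, 259, 268, 273]
t=14: [283, 280, 272, 268, 283, 280, 272, 268]
t=15: [256, 259, 267, 271, 256, 259, 267, 271]
t=16: [285, 281, 273, 270, 285, 281, 273, 270]
t=17: [254, 258, 266, 269, 254, 258, 266, 269]
t=18: [283, 281, 275, 271, 283, 281, 275, 271]
t=19: [255, 258, 263, 267, 255, 258, 263, 267]
t=20: [283, 282, 278, 274, 283, 282, 278, 274]
t=21: [255, 256, 260, 264, 255, 256, 260, 264]
t=22: [284, 284, 281, 278, 284, 284, 281, 278]
t=23: [254, 254, 257, 260, 254, 254, 257, 260]
t=24: [283, 283, 283, 281, 283, 283, 283, 281]
t=25: [255, 255, 255, 257, 255, 255, 255, 257]
t=26: [284, 284, 284, 284, 284, 284, 284, 284]
t=27: [254, 254, 254, 254, 254, 254, 254, 254]
t=28: [283, 283, 283, 283, 283, 283, 283, 283]
t=29: [255, 255, 255, 255, 255, 255, 255, 255]
t=30: [284, 284, 284, 284, 284, 284, 284, 284]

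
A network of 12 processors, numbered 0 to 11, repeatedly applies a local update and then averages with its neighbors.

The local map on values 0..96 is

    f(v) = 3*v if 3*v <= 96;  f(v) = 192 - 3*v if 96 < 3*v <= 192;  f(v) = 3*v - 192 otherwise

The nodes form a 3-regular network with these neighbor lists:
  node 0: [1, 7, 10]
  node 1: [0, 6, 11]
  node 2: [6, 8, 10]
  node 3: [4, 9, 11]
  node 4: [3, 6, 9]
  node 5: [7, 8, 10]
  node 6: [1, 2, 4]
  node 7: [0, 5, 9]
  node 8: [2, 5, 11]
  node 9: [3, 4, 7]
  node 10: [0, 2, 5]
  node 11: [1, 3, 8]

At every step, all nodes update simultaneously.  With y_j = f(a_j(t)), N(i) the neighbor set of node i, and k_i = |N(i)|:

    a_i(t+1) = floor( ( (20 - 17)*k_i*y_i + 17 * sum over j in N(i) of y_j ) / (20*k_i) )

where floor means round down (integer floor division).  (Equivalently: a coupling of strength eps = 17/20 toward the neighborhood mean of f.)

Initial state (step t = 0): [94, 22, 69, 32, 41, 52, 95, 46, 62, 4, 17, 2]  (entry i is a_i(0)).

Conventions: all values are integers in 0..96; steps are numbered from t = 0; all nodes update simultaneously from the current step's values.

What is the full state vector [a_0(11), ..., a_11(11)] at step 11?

Simulating step by step:
t=0: [94, 22, 69, 32, 41, 52, 95, 46, 62, 4, 17, 2]
t=1: [61, 63, 44, 39, 67, 36, 56, 47, 17, 63, 47, 48]
t=2: [31, 23, 44, 28, 30, 55, 24, 34, 62, 38, 51, 43]
t=3: [70, 74, 42, 78, 79, 42, 72, 69, 43, 86, 56, 54]
t=4: [22, 24, 41, 46, 44, 38, 43, 44, 55, 38, 46, 42]
t=5: [62, 66, 51, 65, 64, 51, 66, 71, 64, 61, 68, 53]
t=6: [11, 13, 10, 12, 5, 15, 13, 18, 31, 8, 25, 7]
t=7: [52, 32, 63, 22, 30, 69, 29, 37, 41, 33, 41, 50]
t=8: [75, 61, 64, 73, 83, 64, 66, 52, 27, 81, 25, 71]
t=9: [38, 18, 45, 40, 32, 54, 19, 29, 18, 41, 20, 36]
t=10: [68, 70, 57, 81, 70, 61, 67, 63, 56, 82, 55, 63]
t=11: [15, 9, 20, 28, 35, 16, 17, 21, 12, 28, 15, 26]

Answer: [15, 9, 20, 28, 35, 16, 17, 21, 12, 28, 15, 26]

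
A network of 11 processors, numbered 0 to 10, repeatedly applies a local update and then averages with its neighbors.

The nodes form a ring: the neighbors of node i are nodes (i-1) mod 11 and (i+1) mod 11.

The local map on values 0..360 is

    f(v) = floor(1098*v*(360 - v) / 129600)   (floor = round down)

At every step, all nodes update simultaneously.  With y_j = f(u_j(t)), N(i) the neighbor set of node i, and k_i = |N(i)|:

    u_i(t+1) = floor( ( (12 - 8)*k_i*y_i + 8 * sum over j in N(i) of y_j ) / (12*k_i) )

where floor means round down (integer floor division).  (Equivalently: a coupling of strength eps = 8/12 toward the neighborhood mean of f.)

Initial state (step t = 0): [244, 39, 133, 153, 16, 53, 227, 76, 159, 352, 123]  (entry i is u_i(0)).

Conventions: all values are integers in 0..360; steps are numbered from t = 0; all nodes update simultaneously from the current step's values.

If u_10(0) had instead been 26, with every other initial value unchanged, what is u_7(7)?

Simulating step by step:
t=0: [244, 39, 133, 153, 16, 53, 227, 76, 159, 352, 26]
t=1: [139, 200, 209, 189, 150, 146, 191, 235, 158, 122, 111]
t=2: [255, 266, 270, 268, 267, 267, 261, 263, 254, 249, 246]
t=3: [224, 214, 208, 207, 209, 212, 214, 220, 226, 233, 232]
t=4: [257, 263, 266, 267, 266, 265, 263, 260, 255, 252, 253]
t=5: [223, 217, 212, 210, 211, 213, 216, 220, 225, 228, 227]
t=6: [258, 261, 264, 265, 265, 264, 262, 260, 257, 255, 255]
t=7: [222, 218, 215, 213, 213, 214, 217, 220, 223, 225, 224]

Answer: u_7(7) = 220
Key observation: This trace re-runs the system from the modified initial state.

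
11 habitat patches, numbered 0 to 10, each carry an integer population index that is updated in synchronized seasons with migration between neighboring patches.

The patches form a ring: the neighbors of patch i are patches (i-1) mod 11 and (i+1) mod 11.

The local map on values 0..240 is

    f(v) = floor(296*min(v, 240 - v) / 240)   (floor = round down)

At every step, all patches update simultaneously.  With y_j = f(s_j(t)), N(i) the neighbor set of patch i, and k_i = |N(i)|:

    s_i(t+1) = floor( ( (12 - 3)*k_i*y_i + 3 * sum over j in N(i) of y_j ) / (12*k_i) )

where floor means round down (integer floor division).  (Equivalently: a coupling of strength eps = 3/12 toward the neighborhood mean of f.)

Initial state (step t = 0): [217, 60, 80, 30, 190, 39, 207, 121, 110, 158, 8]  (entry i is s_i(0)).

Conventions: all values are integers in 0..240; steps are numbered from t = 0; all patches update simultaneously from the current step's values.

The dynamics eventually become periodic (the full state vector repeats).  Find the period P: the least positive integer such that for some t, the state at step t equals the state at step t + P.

Answer: 4
Key observation: The state at step 25, [144, 143, 130, 119, 118, 119, 130, 143, 144, 144, 144], reappears at step 29 — and no state repeats earlier — so the cycle the system enters has period 4.

Derivation:
t=0: [217, 60, 80, 30, 190, 39, 207, 121, 110, 158, 8]
t=1: [31, 71, 87, 47, 56, 48, 54, 131, 132, 93, 22]
t=2: [42, 83, 98, 64, 66, 61, 73, 125, 130, 105, 39]
t=3: [57, 97, 112, 83, 79, 77, 94, 133, 135, 119, 58]
t=4: [76, 115, 131, 105, 97, 97, 114, 128, 131, 134, 80]
t=5: [99, 134, 134, 128, 120, 121, 137, 137, 134, 126, 101]
t=6: [123, 129, 131, 138, 146, 143, 129, 127, 130, 136, 125]
t=7: [142, 136, 133, 124, 116, 120, 134, 138, 134, 130, 139]
t=8: [121, 127, 132, 141, 143, 145, 131, 126, 130, 133, 124]
t=9: [144, 139, 132, 123, 119, 119, 132, 138, 135, 133, 141]
t=10: [119, 124, 133, 142, 145, 144, 133, 126, 128, 129, 122]
t=11: [145, 141, 131, 121, 117, 119, 130, 138, 138, 137, 144]
t=12: [117, 122, 134, 144, 144, 144, 135, 126, 125, 125, 119]
t=13: [144, 143, 130, 119, 118, 119, 129, 138, 140, 141, 145]
t=14: [118, 120, 134, 144, 145, 144, 135, 126, 123, 121, 117]
t=15: [145, 145, 130, 119, 117, 119, 129, 139, 143, 145, 144]
t=16: [117, 119, 134, 144, 144, 144, 135, 124, 119, 117, 117]
t=17: [144, 143, 130, 119, 118, 119, 129, 141, 145, 144, 144]
t=18: [118, 120, 134, 144, 145, 144, 135, 123, 117, 117, 118]
t=19: [145, 145, 130, 119, 117, 119, 129, 142, 144, 144, 144]
t=20: [117, 119, 134, 144, 144, 144, 135, 121, 118, 118, 117]
t=21: [144, 143, 130, 119, 118, 119, 129, 143, 145, 144, 144]
t=22: [118, 120, 134, 144, 145, 144, 135, 120, 117, 117, 118]
t=23: [145, 145, 130, 119, 117, 119, 130, 145, 144, 144, 144]
t=24: [117, 119, 134, 144, 144, 144, 134, 119, 117, 118, 117]
t=25: [144, 143, 130, 119, 118, 119, 130, 143, 144, 144, 144]
t=26: [118, 120, 134, 144, 145, 144, 134, 120, 118, 118, 118]
t=27: [145, 145, 130, 119, 117, 119, 130, 145, 145, 145, 145]
t=28: [117, 119, 134, 144, 144, 144, 134, 119, 117, 117, 117]
t=29: [144, 143, 130, 119, 118, 119, 130, 143, 144, 144, 144]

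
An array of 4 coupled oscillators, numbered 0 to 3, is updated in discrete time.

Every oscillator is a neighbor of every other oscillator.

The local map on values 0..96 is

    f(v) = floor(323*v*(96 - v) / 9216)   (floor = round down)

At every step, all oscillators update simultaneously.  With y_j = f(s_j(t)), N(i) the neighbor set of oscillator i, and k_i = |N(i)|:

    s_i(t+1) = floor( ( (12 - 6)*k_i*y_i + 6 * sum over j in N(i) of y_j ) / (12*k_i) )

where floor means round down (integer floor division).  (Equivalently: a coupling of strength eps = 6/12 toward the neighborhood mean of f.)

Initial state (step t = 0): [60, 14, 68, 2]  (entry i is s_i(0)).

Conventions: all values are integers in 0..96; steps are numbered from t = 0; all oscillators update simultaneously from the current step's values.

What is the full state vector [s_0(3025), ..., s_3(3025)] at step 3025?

Answer: [44, 44, 44, 44]
Key observation: The state at step 4, [80, 80, 80, 80], reappears at step 6: the system is in a cycle of period 2 from step 4 on.  Therefore the state at step 3025 equals the state at step 4 + ((3025 - 4) mod 2) = 5, which is [44, 44, 44, 44].

Derivation:
t=0: [60, 14, 68, 2]
t=1: [56, 44, 53, 33]
t=2: [77, 78, 77, 75]
t=3: [51, 50, 51, 52]
t=4: [80, 80, 80, 80]
t=5: [44, 44, 44, 44]
t=6: [80, 80, 80, 80]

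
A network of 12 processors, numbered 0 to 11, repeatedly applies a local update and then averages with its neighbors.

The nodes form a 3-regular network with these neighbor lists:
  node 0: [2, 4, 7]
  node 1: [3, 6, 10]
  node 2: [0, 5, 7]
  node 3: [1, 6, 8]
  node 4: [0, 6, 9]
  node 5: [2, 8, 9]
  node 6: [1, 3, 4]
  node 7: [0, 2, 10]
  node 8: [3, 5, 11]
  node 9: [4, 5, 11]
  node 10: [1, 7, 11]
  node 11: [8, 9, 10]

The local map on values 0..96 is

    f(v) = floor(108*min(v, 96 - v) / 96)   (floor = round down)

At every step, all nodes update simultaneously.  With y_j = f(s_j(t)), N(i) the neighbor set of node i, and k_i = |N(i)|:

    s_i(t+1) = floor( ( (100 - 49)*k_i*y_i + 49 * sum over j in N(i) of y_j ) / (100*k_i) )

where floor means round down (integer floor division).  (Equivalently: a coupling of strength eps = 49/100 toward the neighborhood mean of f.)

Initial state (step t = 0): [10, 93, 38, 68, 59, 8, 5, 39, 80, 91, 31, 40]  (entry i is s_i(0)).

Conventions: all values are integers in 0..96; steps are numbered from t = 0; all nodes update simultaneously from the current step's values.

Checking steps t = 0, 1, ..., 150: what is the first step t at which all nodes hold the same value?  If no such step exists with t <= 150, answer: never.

Answer: never
Key observation: The state at step 13 reappears at step 15 — the system is in a cycle of period 2 from step 13 on.  No step 0..15 is synchronized, and the cycle repeats forever, so no step up to 150 (or ever) has all nodes equal.

Derivation:
t=0: [10, 93, 38, 68, 59, 8, 5, 39, 80, 91, 31, 40]  (not all equal)
t=1: [26, 12, 31, 20, 24, 15, 14, 36, 23, 18, 32, 32]  (not all equal)
t=2: [31, 18, 31, 19, 24, 21, 17, 36, 24, 23, 32, 31]  (not all equal)
t=3: [33, 22, 33, 21, 26, 25, 20, 37, 26, 26, 33, 31]  (not all equal)
t=4: [36, 25, 36, 23, 29, 29, 23, 39, 28, 29, 35, 32]  (not all equal)
t=5: [39, 28, 39, 26, 32, 33, 26, 41, 31, 32, 37, 35]  (not all equal)
t=6: [42, 31, 42, 30, 36, 37, 30, 44, 34, 36, 39, 38]  (not all equal)
t=7: [46, 35, 46, 33, 40, 41, 34, 47, 38, 40, 42, 41]  (not all equal)
t=8: [50, 39, 50, 38, 44, 46, 39, 50, 42, 45, 46, 45]  (not all equal)
t=9: [50, 44, 51, 43, 48, 50, 43, 51, 47, 50, 49, 49]  (not all equal)
t=10: [51, 49, 50, 48, 52, 51, 49, 50, 51, 51, 51, 51]  (not all equal)
t=11: [50, 52, 50, 52, 49, 50, 51, 50, 50, 49, 50, 50]  (not all equal)
t=12: [51, 49, 51, 49, 51, 51, 50, 51, 50, 51, 50, 51]  (not all equal)
t=13: [50, 51, 50, 51, 50, 50, 51, 50, 50, 50, 50, 50]  (not all equal)
t=14: [51, 50, 51, 50, 50, 51, 50, 51, 50, 51, 50, 51]  (not all equal)
t=15: [50, 51, 50, 51, 50, 50, 51, 50, 50, 50, 50, 50]  (not all equal)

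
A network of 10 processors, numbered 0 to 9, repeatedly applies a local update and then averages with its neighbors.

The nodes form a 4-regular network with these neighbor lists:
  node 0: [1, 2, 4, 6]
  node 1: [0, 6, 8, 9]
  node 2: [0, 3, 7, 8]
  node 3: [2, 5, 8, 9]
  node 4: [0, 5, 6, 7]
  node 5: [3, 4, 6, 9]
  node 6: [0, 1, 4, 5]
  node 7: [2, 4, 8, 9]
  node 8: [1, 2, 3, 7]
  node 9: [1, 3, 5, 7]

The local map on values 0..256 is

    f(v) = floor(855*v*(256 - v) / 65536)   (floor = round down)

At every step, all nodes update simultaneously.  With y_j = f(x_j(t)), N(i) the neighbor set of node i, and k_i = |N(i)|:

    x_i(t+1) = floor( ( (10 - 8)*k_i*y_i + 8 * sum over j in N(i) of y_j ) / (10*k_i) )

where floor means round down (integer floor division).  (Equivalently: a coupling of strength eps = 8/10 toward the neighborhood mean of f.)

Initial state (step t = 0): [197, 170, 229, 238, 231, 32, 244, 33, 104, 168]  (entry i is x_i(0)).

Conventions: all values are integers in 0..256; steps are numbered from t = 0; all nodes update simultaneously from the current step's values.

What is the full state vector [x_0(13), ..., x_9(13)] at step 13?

Answer: [119, 119, 119, 119, 119, 119, 119, 119, 119, 119]

Derivation:
t=0: [197, 170, 229, 238, 231, 32, 244, 33, 104, 168]
t=1: [106, 155, 117, 125, 90, 90, 109, 129, 125, 125]
t=2: [205, 209, 211, 209, 203, 204, 201, 209, 211, 207]
t=3: [134, 132, 127, 128, 137, 136, 137, 129, 126, 130]
t=4: [212, 212, 213, 212, 212, 212, 212, 212, 213, 212]
t=5: [120, 120, 120, 120, 121, 121, 121, 120, 120, 121]
t=6: [212, 212, 212, 212, 212, 212, 212, 212, 212, 212]
t=7: [121, 121, 121, 121, 121, 121, 121, 121, 121, 121]
t=8: [213, 213, 213, 213, 213, 213, 213, 213, 213, 213]
t=9: [119, 119, 119, 119, 119, 119, 119, 119, 119, 119]
t=10: [212, 212, 212, 212, 212, 212, 212, 212, 212, 212]
t=11: [121, 121, 121, 121, 121, 121, 121, 121, 121, 121]
t=12: [213, 213, 213, 213, 213, 213, 213, 213, 213, 213]
t=13: [119, 119, 119, 119, 119, 119, 119, 119, 119, 119]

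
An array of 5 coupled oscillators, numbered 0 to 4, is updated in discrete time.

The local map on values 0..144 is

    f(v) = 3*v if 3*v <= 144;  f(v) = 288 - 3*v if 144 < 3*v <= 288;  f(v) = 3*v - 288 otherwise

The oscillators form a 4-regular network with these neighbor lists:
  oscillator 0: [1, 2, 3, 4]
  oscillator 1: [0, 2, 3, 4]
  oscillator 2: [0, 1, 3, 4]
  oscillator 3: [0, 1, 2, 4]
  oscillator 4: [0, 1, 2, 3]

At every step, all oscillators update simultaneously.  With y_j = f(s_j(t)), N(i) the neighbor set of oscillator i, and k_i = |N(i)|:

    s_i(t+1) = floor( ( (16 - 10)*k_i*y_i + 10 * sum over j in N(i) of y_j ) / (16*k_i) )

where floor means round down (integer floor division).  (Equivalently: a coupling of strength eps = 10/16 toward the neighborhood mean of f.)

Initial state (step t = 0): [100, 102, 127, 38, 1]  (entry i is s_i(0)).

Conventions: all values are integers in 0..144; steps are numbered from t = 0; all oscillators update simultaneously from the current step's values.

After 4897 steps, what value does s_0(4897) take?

Answer: s_0(4897) = 126
Key observation: The state at step 13, [90, 90, 90, 91, 91], reappears at step 18: the system is in a cycle of period 5 from step 13 on.  Therefore the state at step 4897 equals the state at step 13 + ((4897 - 13) mod 5) = 17, which is [126, 126, 126, 127, 127].

Derivation:
t=0: [100, 102, 127, 38, 1]
t=1: [40, 41, 57, 62, 38]
t=2: [116, 116, 115, 112, 114]
t=3: [56, 56, 56, 54, 55]
t=4: [121, 121, 121, 122, 122]
t=5: [75, 75, 75, 76, 76]
t=6: [62, 62, 62, 61, 61]
t=7: [102, 102, 102, 103, 103]
t=8: [18, 18, 18, 19, 19]
t=9: [54, 54, 54, 55, 55]
t=10: [125, 125, 125, 124, 124]
t=11: [86, 86, 86, 85, 85]
t=12: [30, 30, 30, 31, 31]
t=13: [90, 90, 90, 91, 91]
t=14: [17, 17, 17, 16, 16]
t=15: [50, 50, 50, 49, 49]
t=16: [138, 138, 138, 139, 139]
t=17: [126, 126, 126, 127, 127]
t=18: [90, 90, 90, 91, 91]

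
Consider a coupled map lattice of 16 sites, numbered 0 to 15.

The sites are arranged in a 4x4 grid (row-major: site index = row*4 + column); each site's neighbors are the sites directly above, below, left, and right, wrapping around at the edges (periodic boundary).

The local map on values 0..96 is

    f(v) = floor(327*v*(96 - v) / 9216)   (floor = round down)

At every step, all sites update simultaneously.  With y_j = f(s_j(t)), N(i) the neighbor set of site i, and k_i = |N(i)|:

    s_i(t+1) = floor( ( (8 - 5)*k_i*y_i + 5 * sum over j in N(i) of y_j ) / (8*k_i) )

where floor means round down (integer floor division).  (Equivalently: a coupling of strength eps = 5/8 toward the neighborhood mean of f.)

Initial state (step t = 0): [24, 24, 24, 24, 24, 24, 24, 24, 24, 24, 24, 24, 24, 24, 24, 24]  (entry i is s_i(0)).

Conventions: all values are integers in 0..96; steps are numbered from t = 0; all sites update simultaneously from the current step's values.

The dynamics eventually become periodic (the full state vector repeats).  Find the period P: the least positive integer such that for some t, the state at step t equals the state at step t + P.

Answer: 4
Key observation: The state at step 4, [80, 80, 80, 80, 80, 80, 80, 80, 80, 80, 80, 80, 80, 80, 80, 80], reappears at step 8 — and no state repeats earlier — so the cycle the system enters has period 4.

Derivation:
t=0: [24, 24, 24, 24, 24, 24, 24, 24, 24, 24, 24, 24, 24, 24, 24, 24]
t=1: [61, 61, 61, 61, 61, 61, 61, 61, 61, 61, 61, 61, 61, 61, 61, 61]
t=2: [75, 75, 75, 75, 75, 75, 75, 75, 75, 75, 75, 75, 75, 75, 75, 75]
t=3: [55, 55, 55, 55, 55, 55, 55, 55, 55, 55, 55, 55, 55, 55, 55, 55]
t=4: [80, 80, 80, 80, 80, 80, 80, 80, 80, 80, 80, 80, 80, 80, 80, 80]
t=5: [45, 45, 45, 45, 45, 45, 45, 45, 45, 45, 45, 45, 45, 45, 45, 45]
t=6: [81, 81, 81, 81, 81, 81, 81, 81, 81, 81, 81, 81, 81, 81, 81, 81]
t=7: [43, 43, 43, 43, 43, 43, 43, 43, 43, 43, 43, 43, 43, 43, 43, 43]
t=8: [80, 80, 80, 80, 80, 80, 80, 80, 80, 80, 80, 80, 80, 80, 80, 80]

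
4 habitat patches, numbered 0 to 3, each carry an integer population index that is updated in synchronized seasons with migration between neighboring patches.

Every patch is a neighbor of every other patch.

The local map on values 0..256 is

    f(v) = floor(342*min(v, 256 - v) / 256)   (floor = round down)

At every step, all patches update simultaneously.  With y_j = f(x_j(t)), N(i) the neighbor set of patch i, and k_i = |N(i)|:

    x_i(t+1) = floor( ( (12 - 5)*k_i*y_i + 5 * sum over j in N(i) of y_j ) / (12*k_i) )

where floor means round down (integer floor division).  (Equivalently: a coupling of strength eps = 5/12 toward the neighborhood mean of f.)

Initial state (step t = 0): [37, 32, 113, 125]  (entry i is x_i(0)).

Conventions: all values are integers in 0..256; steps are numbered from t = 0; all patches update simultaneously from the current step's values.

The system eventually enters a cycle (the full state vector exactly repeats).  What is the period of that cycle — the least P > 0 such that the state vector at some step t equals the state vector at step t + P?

Answer: 20
Key observation: The state at step 9, [168, 168, 168, 168], reappears at step 29 — and no state repeats earlier — so the cycle the system enters has period 20.

Derivation:
t=0: [37, 32, 113, 125]
t=1: [78, 75, 123, 130]
t=2: [120, 118, 147, 149]
t=3: [155, 153, 148, 147]
t=4: [137, 138, 141, 142]
t=5: [156, 155, 154, 153]
t=6: [134, 134, 135, 135]
t=7: [161, 161, 161, 161]
t=8: [126, 126, 126, 126]
t=9: [168, 168, 168, 168]
t=10: [117, 117, 117, 117]
t=11: [156, 156, 156, 156]
t=12: [133, 133, 133, 133]
t=13: [164, 164, 164, 164]
t=14: [122, 122, 122, 122]
t=15: [162, 162, 162, 162]
t=16: [125, 125, 125, 125]
t=17: [166, 166, 166, 166]
t=18: [120, 120, 120, 120]
t=19: [160, 160, 160, 160]
t=20: [128, 128, 128, 128]
t=21: [171, 171, 171, 171]
t=22: [113, 113, 113, 113]
t=23: [150, 150, 150, 150]
t=24: [141, 141, 141, 141]
t=25: [153, 153, 153, 153]
t=26: [137, 137, 137, 137]
t=27: [158, 158, 158, 158]
t=28: [130, 130, 130, 130]
t=29: [168, 168, 168, 168]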